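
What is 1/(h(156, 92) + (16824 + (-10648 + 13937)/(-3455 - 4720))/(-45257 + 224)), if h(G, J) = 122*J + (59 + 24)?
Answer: 368144775/4162475438014 ≈ 8.8444e-5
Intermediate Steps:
h(G, J) = 83 + 122*J (h(G, J) = 122*J + 83 = 83 + 122*J)
1/(h(156, 92) + (16824 + (-10648 + 13937)/(-3455 - 4720))/(-45257 + 224)) = 1/((83 + 122*92) + (16824 + (-10648 + 13937)/(-3455 - 4720))/(-45257 + 224)) = 1/((83 + 11224) + (16824 + 3289/(-8175))/(-45033)) = 1/(11307 + (16824 + 3289*(-1/8175))*(-1/45033)) = 1/(11307 + (16824 - 3289/8175)*(-1/45033)) = 1/(11307 + (137532911/8175)*(-1/45033)) = 1/(11307 - 137532911/368144775) = 1/(4162475438014/368144775) = 368144775/4162475438014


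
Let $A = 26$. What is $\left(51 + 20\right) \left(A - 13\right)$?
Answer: $923$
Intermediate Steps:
$\left(51 + 20\right) \left(A - 13\right) = \left(51 + 20\right) \left(26 - 13\right) = 71 \left(26 - 13\right) = 71 \cdot 13 = 923$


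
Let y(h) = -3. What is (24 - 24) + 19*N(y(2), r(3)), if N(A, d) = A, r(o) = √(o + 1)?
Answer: -57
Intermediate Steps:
r(o) = √(1 + o)
(24 - 24) + 19*N(y(2), r(3)) = (24 - 24) + 19*(-3) = 0 - 57 = -57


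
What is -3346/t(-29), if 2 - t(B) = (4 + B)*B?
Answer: 3346/723 ≈ 4.6279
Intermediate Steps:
t(B) = 2 - B*(4 + B) (t(B) = 2 - (4 + B)*B = 2 - B*(4 + B))
-3346/t(-29) = -3346/(2 - 1*(-29)² - 4*(-29)) = -3346/(2 - 1*841 + 116) = -3346/(2 - 841 + 116) = -3346/(-723) = -3346*(-1/723) = 3346/723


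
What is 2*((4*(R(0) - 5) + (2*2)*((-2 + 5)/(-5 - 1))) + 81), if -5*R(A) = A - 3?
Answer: 614/5 ≈ 122.80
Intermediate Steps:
R(A) = 3/5 - A/5 (R(A) = -(A - 3)/5 = -(-3 + A)/5 = 3/5 - A/5)
2*((4*(R(0) - 5) + (2*2)*((-2 + 5)/(-5 - 1))) + 81) = 2*((4*((3/5 - 1/5*0) - 5) + (2*2)*((-2 + 5)/(-5 - 1))) + 81) = 2*((4*((3/5 + 0) - 5) + 4*(3/(-6))) + 81) = 2*((4*(3/5 - 5) + 4*(3*(-1/6))) + 81) = 2*((4*(-22/5) + 4*(-1/2)) + 81) = 2*((-88/5 - 2) + 81) = 2*(-98/5 + 81) = 2*(307/5) = 614/5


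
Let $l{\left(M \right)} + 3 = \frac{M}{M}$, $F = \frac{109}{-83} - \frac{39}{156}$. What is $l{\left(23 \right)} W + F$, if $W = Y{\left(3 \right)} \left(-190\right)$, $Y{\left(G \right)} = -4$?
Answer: $- \frac{505159}{332} \approx -1521.6$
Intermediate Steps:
$W = 760$ ($W = \left(-4\right) \left(-190\right) = 760$)
$F = - \frac{519}{332}$ ($F = 109 \left(- \frac{1}{83}\right) - \frac{1}{4} = - \frac{109}{83} - \frac{1}{4} = - \frac{519}{332} \approx -1.5633$)
$l{\left(M \right)} = -2$ ($l{\left(M \right)} = -3 + \frac{M}{M} = -3 + 1 = -2$)
$l{\left(23 \right)} W + F = \left(-2\right) 760 - \frac{519}{332} = -1520 - \frac{519}{332} = - \frac{505159}{332}$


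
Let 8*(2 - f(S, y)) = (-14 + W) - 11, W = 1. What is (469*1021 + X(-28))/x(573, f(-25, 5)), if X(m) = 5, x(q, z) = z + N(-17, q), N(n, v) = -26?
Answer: -159618/7 ≈ -22803.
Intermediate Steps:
f(S, y) = 5 (f(S, y) = 2 - ((-14 + 1) - 11)/8 = 2 - (-13 - 11)/8 = 2 - 1/8*(-24) = 2 + 3 = 5)
x(q, z) = -26 + z (x(q, z) = z - 26 = -26 + z)
(469*1021 + X(-28))/x(573, f(-25, 5)) = (469*1021 + 5)/(-26 + 5) = (478849 + 5)/(-21) = 478854*(-1/21) = -159618/7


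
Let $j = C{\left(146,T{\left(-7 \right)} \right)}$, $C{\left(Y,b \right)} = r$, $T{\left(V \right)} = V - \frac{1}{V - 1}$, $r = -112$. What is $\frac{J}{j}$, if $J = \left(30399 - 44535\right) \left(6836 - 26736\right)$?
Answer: $- \frac{17581650}{7} \approx -2.5117 \cdot 10^{6}$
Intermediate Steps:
$T{\left(V \right)} = V - \frac{1}{-1 + V}$
$C{\left(Y,b \right)} = -112$
$J = 281306400$ ($J = \left(-14136\right) \left(-19900\right) = 281306400$)
$j = -112$
$\frac{J}{j} = \frac{281306400}{-112} = 281306400 \left(- \frac{1}{112}\right) = - \frac{17581650}{7}$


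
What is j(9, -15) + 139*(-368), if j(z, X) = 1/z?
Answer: -460367/9 ≈ -51152.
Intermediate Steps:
j(9, -15) + 139*(-368) = 1/9 + 139*(-368) = ⅑ - 51152 = -460367/9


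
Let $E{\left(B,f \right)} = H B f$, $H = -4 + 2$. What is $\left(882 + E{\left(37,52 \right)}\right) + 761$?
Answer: $-2205$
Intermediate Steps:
$H = -2$
$E{\left(B,f \right)} = - 2 B f$
$\left(882 + E{\left(37,52 \right)}\right) + 761 = \left(882 - 74 \cdot 52\right) + 761 = \left(882 - 3848\right) + 761 = -2966 + 761 = -2205$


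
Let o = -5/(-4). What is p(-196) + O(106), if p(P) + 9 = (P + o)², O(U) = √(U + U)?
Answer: 606697/16 + 2*√53 ≈ 37933.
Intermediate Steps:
o = 5/4 (o = -5*(-¼) = 5/4 ≈ 1.2500)
O(U) = √2*√U (O(U) = √(2*U) = √2*√U)
p(P) = -9 + (5/4 + P)² (p(P) = -9 + (P + 5/4)² = -9 + (5/4 + P)²)
p(-196) + O(106) = (-9 + (5 + 4*(-196))²/16) + √2*√106 = (-9 + (5 - 784)²/16) + 2*√53 = (-9 + (1/16)*(-779)²) + 2*√53 = (-9 + (1/16)*606841) + 2*√53 = (-9 + 606841/16) + 2*√53 = 606697/16 + 2*√53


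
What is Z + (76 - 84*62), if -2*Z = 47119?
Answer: -57383/2 ≈ -28692.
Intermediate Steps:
Z = -47119/2 (Z = -½*47119 = -47119/2 ≈ -23560.)
Z + (76 - 84*62) = -47119/2 + (76 - 84*62) = -47119/2 + (76 - 5208) = -47119/2 - 5132 = -57383/2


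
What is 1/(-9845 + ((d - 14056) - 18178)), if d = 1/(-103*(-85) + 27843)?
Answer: -36598/1540007241 ≈ -2.3765e-5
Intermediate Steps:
d = 1/36598 (d = 1/(8755 + 27843) = 1/36598 ≈ 2.7324e-5)
1/(-9845 + ((d - 14056) - 18178)) = 1/(-9845 + ((1/36598 - 14056) - 18178)) = 1/(-9845 + (-514421487/36598 - 18178)) = 1/(-9845 - 1179699931/36598) = 1/(-1540007241/36598) = -36598/1540007241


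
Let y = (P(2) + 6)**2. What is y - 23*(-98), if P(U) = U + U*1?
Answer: 2354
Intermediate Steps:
P(U) = 2*U (P(U) = U + U = 2*U)
y = 100 (y = (2*2 + 6)**2 = (4 + 6)**2 = 10**2 = 100)
y - 23*(-98) = 100 - 23*(-98) = 100 + 2254 = 2354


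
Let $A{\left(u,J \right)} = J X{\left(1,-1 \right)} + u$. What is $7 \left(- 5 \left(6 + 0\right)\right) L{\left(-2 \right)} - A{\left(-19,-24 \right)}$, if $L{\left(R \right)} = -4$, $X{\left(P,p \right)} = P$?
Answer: $883$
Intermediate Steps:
$A{\left(u,J \right)} = J + u$ ($A{\left(u,J \right)} = J 1 + u = J + u$)
$7 \left(- 5 \left(6 + 0\right)\right) L{\left(-2 \right)} - A{\left(-19,-24 \right)} = 7 \left(- 5 \left(6 + 0\right)\right) \left(-4\right) - \left(-24 - 19\right) = 7 \left(\left(-5\right) 6\right) \left(-4\right) - -43 = 7 \left(-30\right) \left(-4\right) + 43 = \left(-210\right) \left(-4\right) + 43 = 840 + 43 = 883$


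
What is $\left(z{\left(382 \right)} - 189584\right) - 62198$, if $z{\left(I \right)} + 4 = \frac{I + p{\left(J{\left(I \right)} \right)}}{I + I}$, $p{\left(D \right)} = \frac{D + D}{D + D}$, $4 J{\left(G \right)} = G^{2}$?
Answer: $- \frac{192364121}{764} \approx -2.5179 \cdot 10^{5}$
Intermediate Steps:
$J{\left(G \right)} = \frac{G^{2}}{4}$
$p{\left(D \right)} = 1$ ($p{\left(D \right)} = \frac{2 D}{2 D} = 2 D \frac{1}{2 D} = 1$)
$z{\left(I \right)} = -4 + \frac{1 + I}{2 I}$ ($z{\left(I \right)} = -4 + \frac{I + 1}{I + I} = -4 + \frac{1 + I}{2 I}$)
$\left(z{\left(382 \right)} - 189584\right) - 62198 = \left(\frac{1 - 2674}{2 \cdot 382} - 189584\right) - 62198 = \left(\frac{1}{2} \cdot \frac{1}{382} \left(1 - 2674\right) - 189584\right) - 62198 = \left(\frac{1}{2} \cdot \frac{1}{382} \left(-2673\right) - 189584\right) - 62198 = \left(- \frac{2673}{764} - 189584\right) - 62198 = - \frac{144844849}{764} - 62198 = - \frac{192364121}{764}$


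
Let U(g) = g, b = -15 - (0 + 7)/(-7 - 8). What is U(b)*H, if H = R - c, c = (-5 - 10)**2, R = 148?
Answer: 16786/15 ≈ 1119.1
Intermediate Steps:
c = 225 (c = (-15)**2 = 225)
H = -77 (H = 148 - 1*225 = 148 - 225 = -77)
b = -218/15 (b = -15 - 7/(-15) = -15 - 7*(-1)/15 = -15 - 1*(-7/15) = -15 + 7/15 = -218/15 ≈ -14.533)
U(b)*H = -218/15*(-77) = 16786/15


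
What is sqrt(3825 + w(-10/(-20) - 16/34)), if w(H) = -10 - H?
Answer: sqrt(4410106)/34 ≈ 61.765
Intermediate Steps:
sqrt(3825 + w(-10/(-20) - 16/34)) = sqrt(3825 + (-10 - (-10/(-20) - 16/34))) = sqrt(3825 + (-10 - (-10*(-1/20) - 16*1/34))) = sqrt(3825 + (-10 - (1/2 - 8/17))) = sqrt(3825 + (-10 - 1*1/34)) = sqrt(3825 + (-10 - 1/34)) = sqrt(3825 - 341/34) = sqrt(129709/34) = sqrt(4410106)/34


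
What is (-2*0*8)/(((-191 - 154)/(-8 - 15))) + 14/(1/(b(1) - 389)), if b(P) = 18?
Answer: -5194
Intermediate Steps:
(-2*0*8)/(((-191 - 154)/(-8 - 15))) + 14/(1/(b(1) - 389)) = (-2*0*8)/(((-191 - 154)/(-8 - 15))) + 14/(1/(18 - 389)) = (0*8)/((-345/(-23))) + 14/(1/(-371)) = 0/((-345*(-1/23))) + 14/(-1/371) = 0/15 + 14*(-371) = 0*(1/15) - 5194 = 0 - 5194 = -5194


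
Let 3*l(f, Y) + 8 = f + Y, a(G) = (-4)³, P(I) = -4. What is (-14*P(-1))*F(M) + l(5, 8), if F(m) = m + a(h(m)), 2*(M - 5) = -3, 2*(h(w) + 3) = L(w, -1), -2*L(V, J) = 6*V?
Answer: -10159/3 ≈ -3386.3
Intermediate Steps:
L(V, J) = -3*V
h(w) = -3 - 3*w/2 (h(w) = -3 + (-3*w)/2 = -3 - 3*w/2)
a(G) = -64
M = 7/2 (M = 5 + (½)*(-3) = 5 - 3/2 = 7/2 ≈ 3.5000)
F(m) = -64 + m (F(m) = m - 64 = -64 + m)
l(f, Y) = -8/3 + Y/3 + f/3 (l(f, Y) = -8/3 + (f + Y)/3 = -8/3 + (Y + f)/3 = -8/3 + (Y/3 + f/3) = -8/3 + Y/3 + f/3)
(-14*P(-1))*F(M) + l(5, 8) = (-14*(-4))*(-64 + 7/2) + (-8/3 + (⅓)*8 + (⅓)*5) = 56*(-121/2) + (-8/3 + 8/3 + 5/3) = -3388 + 5/3 = -10159/3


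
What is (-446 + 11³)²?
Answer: 783225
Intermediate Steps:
(-446 + 11³)² = (-446 + 1331)² = 885² = 783225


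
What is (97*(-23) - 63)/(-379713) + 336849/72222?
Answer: 42690540535/9141210762 ≈ 4.6701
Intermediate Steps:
(97*(-23) - 63)/(-379713) + 336849/72222 = (-2231 - 63)*(-1/379713) + 336849*(1/72222) = -2294*(-1/379713) + 112283/24074 = 2294/379713 + 112283/24074 = 42690540535/9141210762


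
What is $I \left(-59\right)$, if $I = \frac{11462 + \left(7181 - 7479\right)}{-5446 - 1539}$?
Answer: $\frac{658676}{6985} \approx 94.299$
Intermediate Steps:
$I = - \frac{11164}{6985}$ ($I = \frac{11462 + \left(7181 - 7479\right)}{-6985} = \left(11462 - 298\right) \left(- \frac{1}{6985}\right) = 11164 \left(- \frac{1}{6985}\right) = - \frac{11164}{6985} \approx -1.5983$)
$I \left(-59\right) = \left(- \frac{11164}{6985}\right) \left(-59\right) = \frac{658676}{6985}$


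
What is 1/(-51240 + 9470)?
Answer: -1/41770 ≈ -2.3941e-5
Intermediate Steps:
1/(-51240 + 9470) = 1/(-41770) = -1/41770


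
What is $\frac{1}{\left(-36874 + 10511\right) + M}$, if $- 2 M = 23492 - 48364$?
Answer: $- \frac{1}{13927} \approx -7.1803 \cdot 10^{-5}$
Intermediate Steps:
$M = 12436$ ($M = - \frac{23492 - 48364}{2} = \left(- \frac{1}{2}\right) \left(-24872\right) = 12436$)
$\frac{1}{\left(-36874 + 10511\right) + M} = \frac{1}{\left(-36874 + 10511\right) + 12436} = \frac{1}{-26363 + 12436} = \frac{1}{-13927} = - \frac{1}{13927}$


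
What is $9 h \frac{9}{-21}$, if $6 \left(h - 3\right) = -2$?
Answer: $- \frac{72}{7} \approx -10.286$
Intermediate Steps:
$h = \frac{8}{3}$ ($h = 3 + \frac{1}{6} \left(-2\right) = 3 - \frac{1}{3} = \frac{8}{3} \approx 2.6667$)
$9 h \frac{9}{-21} = 9 \cdot \frac{8}{3} \frac{9}{-21} = 24 \cdot 9 \left(- \frac{1}{21}\right) = 24 \left(- \frac{3}{7}\right) = - \frac{72}{7}$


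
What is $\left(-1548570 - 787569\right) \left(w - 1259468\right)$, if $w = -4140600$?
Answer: $12615309457452$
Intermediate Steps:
$\left(-1548570 - 787569\right) \left(w - 1259468\right) = \left(-1548570 - 787569\right) \left(-4140600 - 1259468\right) = \left(-2336139\right) \left(-5400068\right) = 12615309457452$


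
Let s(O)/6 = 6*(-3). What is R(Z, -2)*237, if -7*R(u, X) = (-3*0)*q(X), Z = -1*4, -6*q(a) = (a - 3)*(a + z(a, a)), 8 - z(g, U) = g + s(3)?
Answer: 0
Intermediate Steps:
s(O) = -108 (s(O) = 6*(6*(-3)) = 6*(-18) = -108)
z(g, U) = 116 - g (z(g, U) = 8 - (g - 108) = 8 - (-108 + g) = 8 + (108 - g) = 116 - g)
q(a) = 58 - 58*a/3 (q(a) = -(a - 3)*(a + (116 - a))/6 = -(-3 + a)*116/6 = -(-348 + 116*a)/6 = 58 - 58*a/3)
Z = -4
R(u, X) = 0 (R(u, X) = -(-3*0)*(58 - 58*X/3)/7 = -0*(58 - 58*X/3) = -⅐*0 = 0)
R(Z, -2)*237 = 0*237 = 0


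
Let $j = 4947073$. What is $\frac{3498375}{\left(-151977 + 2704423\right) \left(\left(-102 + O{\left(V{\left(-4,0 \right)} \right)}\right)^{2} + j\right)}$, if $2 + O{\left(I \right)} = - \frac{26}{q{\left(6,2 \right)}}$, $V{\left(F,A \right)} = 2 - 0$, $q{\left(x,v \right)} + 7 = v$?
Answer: $\frac{87459375}{316301305976006} \approx 2.7651 \cdot 10^{-7}$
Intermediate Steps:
$q{\left(x,v \right)} = -7 + v$
$V{\left(F,A \right)} = 2$ ($V{\left(F,A \right)} = 2 + 0 = 2$)
$O{\left(I \right)} = \frac{16}{5}$ ($O{\left(I \right)} = -2 - \frac{26}{-7 + 2} = -2 - \frac{26}{-5} = -2 - - \frac{26}{5} = -2 + \frac{26}{5} = \frac{16}{5}$)
$\frac{3498375}{\left(-151977 + 2704423\right) \left(\left(-102 + O{\left(V{\left(-4,0 \right)} \right)}\right)^{2} + j\right)} = \frac{3498375}{\left(-151977 + 2704423\right) \left(\left(-102 + \frac{16}{5}\right)^{2} + 4947073\right)} = \frac{3498375}{2552446 \left(\left(- \frac{494}{5}\right)^{2} + 4947073\right)} = \frac{3498375}{2552446 \left(\frac{244036}{25} + 4947073\right)} = \frac{3498375}{2552446 \cdot \frac{123920861}{25}} = \frac{3498375}{\frac{316301305976006}{25}} = 3498375 \cdot \frac{25}{316301305976006} = \frac{87459375}{316301305976006}$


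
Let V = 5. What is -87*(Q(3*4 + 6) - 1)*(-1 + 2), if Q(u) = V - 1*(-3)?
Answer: -609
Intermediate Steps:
Q(u) = 8 (Q(u) = 5 - 1*(-3) = 5 + 3 = 8)
-87*(Q(3*4 + 6) - 1)*(-1 + 2) = -87*(8 - 1)*(-1 + 2) = -609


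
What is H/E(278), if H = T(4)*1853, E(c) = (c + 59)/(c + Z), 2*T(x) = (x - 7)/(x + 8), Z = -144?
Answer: -124151/1348 ≈ -92.100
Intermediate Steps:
T(x) = (-7 + x)/(2*(8 + x)) (T(x) = ((x - 7)/(x + 8))/2 = ((-7 + x)/(8 + x))/2 = (-7 + x)/(2*(8 + x)))
E(c) = (59 + c)/(-144 + c) (E(c) = (c + 59)/(c - 144) = (59 + c)/(-144 + c))
H = -1853/8 (H = ((-7 + 4)/(2*(8 + 4)))*1853 = ((½)*(-3)/12)*1853 = ((½)*(1/12)*(-3))*1853 = -⅛*1853 = -1853/8 ≈ -231.63)
H/E(278) = -1853*(-144 + 278)/(59 + 278)/8 = -1853/(8*(337/134)) = -1853/(8*((1/134)*337)) = -1853/(8*337/134) = -1853/8*134/337 = -124151/1348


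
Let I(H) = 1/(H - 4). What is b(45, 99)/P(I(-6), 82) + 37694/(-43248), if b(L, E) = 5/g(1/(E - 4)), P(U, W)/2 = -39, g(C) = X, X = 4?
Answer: -20793/23426 ≈ -0.88760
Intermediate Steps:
g(C) = 4
I(H) = 1/(-4 + H)
P(U, W) = -78 (P(U, W) = 2*(-39) = -78)
b(L, E) = 5/4
b(45, 99)/P(I(-6), 82) + 37694/(-43248) = (5/4)/(-78) + 37694/(-43248) = (5/4)*(-1/78) + 37694*(-1/43248) = -5/312 - 18847/21624 = -20793/23426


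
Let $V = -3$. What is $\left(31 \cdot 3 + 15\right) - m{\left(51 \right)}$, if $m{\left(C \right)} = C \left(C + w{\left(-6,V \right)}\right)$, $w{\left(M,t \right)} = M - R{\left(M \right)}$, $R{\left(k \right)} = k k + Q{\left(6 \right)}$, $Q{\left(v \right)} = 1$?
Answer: $-300$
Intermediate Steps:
$R{\left(k \right)} = 1 + k^{2}$ ($R{\left(k \right)} = k k + 1 = k^{2} + 1 = 1 + k^{2}$)
$w{\left(M,t \right)} = -1 + M - M^{2}$ ($w{\left(M,t \right)} = M - \left(1 + M^{2}\right) = -1 + M - M^{2}$)
$m{\left(C \right)} = C \left(-43 + C\right)$ ($m{\left(C \right)} = C \left(C - 43\right) = C \left(-43 + C\right)$)
$\left(31 \cdot 3 + 15\right) - m{\left(51 \right)} = \left(31 \cdot 3 + 15\right) - 51 \left(-43 + 51\right) = \left(93 + 15\right) - 51 \cdot 8 = 108 - 408 = -300$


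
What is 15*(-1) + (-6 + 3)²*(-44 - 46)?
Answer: -825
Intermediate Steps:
15*(-1) + (-6 + 3)²*(-44 - 46) = -15 + (-3)²*(-90) = -15 + 9*(-90) = -15 - 810 = -825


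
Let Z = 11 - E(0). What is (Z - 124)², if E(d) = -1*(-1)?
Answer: 12996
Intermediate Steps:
E(d) = 1
Z = 10 (Z = 11 - 1*1 = 11 - 1 = 10)
(Z - 124)² = (10 - 124)² = (-114)² = 12996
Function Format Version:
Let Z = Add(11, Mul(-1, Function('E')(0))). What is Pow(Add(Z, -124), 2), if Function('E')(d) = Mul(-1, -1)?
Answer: 12996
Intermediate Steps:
Function('E')(d) = 1
Z = 10 (Z = Add(11, Mul(-1, 1)) = Add(11, -1) = 10)
Pow(Add(Z, -124), 2) = Pow(Add(10, -124), 2) = Pow(-114, 2) = 12996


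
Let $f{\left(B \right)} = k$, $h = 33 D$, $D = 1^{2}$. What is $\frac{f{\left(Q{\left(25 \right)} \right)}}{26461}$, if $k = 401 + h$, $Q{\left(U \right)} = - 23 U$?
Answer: $\frac{434}{26461} \approx 0.016401$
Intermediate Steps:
$D = 1$
$h = 33$ ($h = 33 \cdot 1 = 33$)
$k = 434$ ($k = 401 + 33 = 434$)
$f{\left(B \right)} = 434$
$\frac{f{\left(Q{\left(25 \right)} \right)}}{26461} = \frac{434}{26461}$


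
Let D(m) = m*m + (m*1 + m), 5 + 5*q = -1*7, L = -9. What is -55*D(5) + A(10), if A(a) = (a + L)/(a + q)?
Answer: -73145/38 ≈ -1924.9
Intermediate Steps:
q = -12/5 (q = -1 + (-1*7)/5 = -1 + (⅕)*(-7) = -1 - 7/5 = -12/5 ≈ -2.4000)
D(m) = m² + 2*m (D(m) = m² + (m + m) = m² + 2*m)
A(a) = (-9 + a)/(-12/5 + a) (A(a) = (a - 9)/(a - 12/5) = (-9 + a)/(-12/5 + a))
-55*D(5) + A(10) = -275*(2 + 5) + 5*(-9 + 10)/(-12 + 5*10) = -275*7 + 5*1/(-12 + 50) = -55*35 + 5*1/38 = -1925 + 5*(1/38)*1 = -1925 + 5/38 = -73145/38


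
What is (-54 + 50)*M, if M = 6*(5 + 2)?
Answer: -168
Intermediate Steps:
M = 42 (M = 6*7 = 42)
(-54 + 50)*M = (-54 + 50)*42 = -4*42 = -168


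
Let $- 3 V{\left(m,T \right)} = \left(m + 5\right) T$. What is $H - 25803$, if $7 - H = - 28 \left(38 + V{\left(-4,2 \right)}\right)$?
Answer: $- \frac{74252}{3} \approx -24751.0$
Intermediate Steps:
$V{\left(m,T \right)} = - \frac{T \left(5 + m\right)}{3}$ ($V{\left(m,T \right)} = - \frac{\left(m + 5\right) T}{3} = - \frac{\left(5 + m\right) T}{3} = - \frac{T \left(5 + m\right)}{3}$)
$H = \frac{3157}{3}$ ($H = 7 - - 28 \left(38 - \frac{2 \left(5 - 4\right)}{3}\right) = 7 - - 28 \left(38 - \frac{2}{3} \cdot 1\right) = 7 - - 28 \left(38 - \frac{2}{3}\right) = 7 - \left(-28\right) \frac{112}{3} = 7 - - \frac{3136}{3} = 7 + \frac{3136}{3} = \frac{3157}{3} \approx 1052.3$)
$H - 25803 = \frac{3157}{3} - 25803 = - \frac{74252}{3}$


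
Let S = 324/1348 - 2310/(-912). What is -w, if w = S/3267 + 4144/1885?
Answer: -693761237797/315452503080 ≈ -2.1993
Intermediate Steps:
S = 142057/51224 (S = 324*(1/1348) - 2310*(-1/912) = 81/337 + 385/152 = 142057/51224 ≈ 2.7733)
w = 693761237797/315452503080 (w = (142057/51224)/3267 + 4144/1885 = (142057/51224)*(1/3267) + 4144*(1/1885) = 142057/167348808 + 4144/1885 = 693761237797/315452503080 ≈ 2.1993)
-w = -1*693761237797/315452503080 = -693761237797/315452503080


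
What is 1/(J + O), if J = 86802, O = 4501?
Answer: 1/91303 ≈ 1.0953e-5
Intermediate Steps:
1/(J + O) = 1/(86802 + 4501) = 1/91303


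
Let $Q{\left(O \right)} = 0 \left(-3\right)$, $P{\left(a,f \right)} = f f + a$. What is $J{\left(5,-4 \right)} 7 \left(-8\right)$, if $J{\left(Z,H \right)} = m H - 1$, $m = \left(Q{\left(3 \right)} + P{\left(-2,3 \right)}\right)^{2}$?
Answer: $11032$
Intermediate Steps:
$P{\left(a,f \right)} = a + f^{2}$ ($P{\left(a,f \right)} = f^{2} + a = a + f^{2}$)
$Q{\left(O \right)} = 0$
$m = 49$ ($m = \left(0 - \left(2 - 3^{2}\right)\right)^{2} = \left(0 + \left(-2 + 9\right)\right)^{2} = \left(0 + 7\right)^{2} = 7^{2} = 49$)
$J{\left(Z,H \right)} = -1 + 49 H$ ($J{\left(Z,H \right)} = 49 H - 1 = -1 + 49 H$)
$J{\left(5,-4 \right)} 7 \left(-8\right) = \left(-1 + 49 \left(-4\right)\right) 7 \left(-8\right) = \left(-1 - 196\right) 7 \left(-8\right) = \left(-197\right) 7 \left(-8\right) = \left(-1379\right) \left(-8\right) = 11032$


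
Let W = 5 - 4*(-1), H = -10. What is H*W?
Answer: -90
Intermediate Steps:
W = 9 (W = 5 + 4 = 9)
H*W = -10*9 = -90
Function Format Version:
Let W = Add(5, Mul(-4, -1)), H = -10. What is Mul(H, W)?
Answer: -90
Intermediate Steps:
W = 9 (W = Add(5, 4) = 9)
Mul(H, W) = Mul(-10, 9) = -90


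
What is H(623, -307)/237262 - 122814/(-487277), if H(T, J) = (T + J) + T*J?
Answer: -63904011497/115612315574 ≈ -0.55274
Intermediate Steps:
H(T, J) = J + T + J*T (H(T, J) = (J + T) + J*T = J + T + J*T)
H(623, -307)/237262 - 122814/(-487277) = (-307 + 623 - 307*623)/237262 - 122814/(-487277) = (-307 + 623 - 191261)*(1/237262) - 122814*(-1/487277) = -190945*1/237262 + 122814/487277 = -190945/237262 + 122814/487277 = -63904011497/115612315574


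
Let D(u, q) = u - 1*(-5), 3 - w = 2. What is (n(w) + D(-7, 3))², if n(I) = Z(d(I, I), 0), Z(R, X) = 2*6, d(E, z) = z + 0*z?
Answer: 100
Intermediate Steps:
w = 1 (w = 3 - 1*2 = 3 - 2 = 1)
d(E, z) = z (d(E, z) = z + 0 = z)
Z(R, X) = 12
D(u, q) = 5 + u (D(u, q) = u + 5 = 5 + u)
n(I) = 12
(n(w) + D(-7, 3))² = (12 + (5 - 7))² = (12 - 2)² = 10² = 100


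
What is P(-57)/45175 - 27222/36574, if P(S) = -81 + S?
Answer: -617400531/826115225 ≈ -0.74735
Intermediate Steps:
P(-57)/45175 - 27222/36574 = (-81 - 57)/45175 - 27222/36574 = -138*1/45175 - 27222*1/36574 = -138/45175 - 13611/18287 = -617400531/826115225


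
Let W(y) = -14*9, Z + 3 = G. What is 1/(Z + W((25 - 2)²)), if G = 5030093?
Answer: 1/5029964 ≈ 1.9881e-7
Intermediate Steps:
Z = 5030090 (Z = -3 + 5030093 = 5030090)
W(y) = -126
1/(Z + W((25 - 2)²)) = 1/(5030090 - 126) = 1/5029964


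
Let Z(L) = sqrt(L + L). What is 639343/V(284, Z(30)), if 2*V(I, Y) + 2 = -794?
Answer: -639343/398 ≈ -1606.4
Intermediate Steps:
Z(L) = sqrt(2)*sqrt(L) (Z(L) = sqrt(2*L) = sqrt(2)*sqrt(L))
V(I, Y) = -398 (V(I, Y) = -1 + (1/2)*(-794) = -1 - 397 = -398)
639343/V(284, Z(30)) = 639343/(-398) = 639343*(-1/398) = -639343/398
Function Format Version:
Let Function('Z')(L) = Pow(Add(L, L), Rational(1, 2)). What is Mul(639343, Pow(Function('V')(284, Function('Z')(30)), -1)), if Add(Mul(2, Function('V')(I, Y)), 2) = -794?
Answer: Rational(-639343, 398) ≈ -1606.4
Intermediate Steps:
Function('Z')(L) = Mul(Pow(2, Rational(1, 2)), Pow(L, Rational(1, 2))) (Function('Z')(L) = Pow(Mul(2, L), Rational(1, 2)) = Mul(Pow(2, Rational(1, 2)), Pow(L, Rational(1, 2))))
Function('V')(I, Y) = -398 (Function('V')(I, Y) = Add(-1, Mul(Rational(1, 2), -794)) = Add(-1, -397) = -398)
Mul(639343, Pow(Function('V')(284, Function('Z')(30)), -1)) = Mul(639343, Pow(-398, -1)) = Mul(639343, Rational(-1, 398)) = Rational(-639343, 398)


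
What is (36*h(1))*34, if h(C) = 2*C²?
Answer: 2448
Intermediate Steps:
(36*h(1))*34 = (36*(2*1²))*34 = (36*(2*1))*34 = (36*2)*34 = 72*34 = 2448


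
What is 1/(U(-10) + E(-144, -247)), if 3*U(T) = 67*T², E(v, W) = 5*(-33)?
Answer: 3/6205 ≈ 0.00048348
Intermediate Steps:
E(v, W) = -165
U(T) = 67*T²/3 (U(T) = (67*T²)/3 = 67*T²/3)
1/(U(-10) + E(-144, -247)) = 1/((67/3)*(-10)² - 165) = 1/((67/3)*100 - 165) = 1/(6700/3 - 165) = 1/(6205/3) = 3/6205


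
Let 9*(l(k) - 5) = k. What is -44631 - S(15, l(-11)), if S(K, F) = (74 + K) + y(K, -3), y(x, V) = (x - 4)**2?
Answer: -44841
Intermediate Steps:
y(x, V) = (-4 + x)**2
l(k) = 5 + k/9
S(K, F) = 74 + K + (-4 + K)**2 (S(K, F) = (74 + K) + (-4 + K)**2 = 74 + K + (-4 + K)**2)
-44631 - S(15, l(-11)) = -44631 - (74 + 15 + (-4 + 15)**2) = -44631 - (74 + 15 + 11**2) = -44631 - (74 + 15 + 121) = -44631 - 1*210 = -44631 - 210 = -44841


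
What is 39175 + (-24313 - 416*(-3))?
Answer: 16110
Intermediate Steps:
39175 + (-24313 - 416*(-3)) = 39175 + (-24313 - 1*(-1248)) = 39175 + (-24313 + 1248) = 39175 - 23065 = 16110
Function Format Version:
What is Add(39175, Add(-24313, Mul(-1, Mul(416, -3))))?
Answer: 16110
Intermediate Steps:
Add(39175, Add(-24313, Mul(-1, Mul(416, -3)))) = Add(39175, Add(-24313, Mul(-1, -1248))) = Add(39175, Add(-24313, 1248)) = Add(39175, -23065) = 16110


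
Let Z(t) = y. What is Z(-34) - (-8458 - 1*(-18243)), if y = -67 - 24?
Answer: -9876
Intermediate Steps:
y = -91
Z(t) = -91
Z(-34) - (-8458 - 1*(-18243)) = -91 - (-8458 - 1*(-18243)) = -91 - (-8458 + 18243) = -91 - 1*9785 = -91 - 9785 = -9876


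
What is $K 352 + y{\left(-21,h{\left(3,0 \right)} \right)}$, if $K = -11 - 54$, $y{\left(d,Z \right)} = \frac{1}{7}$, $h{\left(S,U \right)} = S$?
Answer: $- \frac{160159}{7} \approx -22880.0$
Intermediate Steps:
$y{\left(d,Z \right)} = \frac{1}{7}$
$K = -65$ ($K = -11 - 54 = -65$)
$K 352 + y{\left(-21,h{\left(3,0 \right)} \right)} = \left(-65\right) 352 + \frac{1}{7} = -22880 + \frac{1}{7} = - \frac{160159}{7}$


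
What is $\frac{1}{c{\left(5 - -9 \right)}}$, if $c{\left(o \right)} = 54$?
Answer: $\frac{1}{54} \approx 0.018519$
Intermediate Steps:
$\frac{1}{c{\left(5 - -9 \right)}} = \frac{1}{54}$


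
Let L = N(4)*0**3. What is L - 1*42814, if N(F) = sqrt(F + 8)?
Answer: -42814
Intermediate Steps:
N(F) = sqrt(8 + F)
L = 0 (L = sqrt(8 + 4)*0**3 = sqrt(12)*0 = (2*sqrt(3))*0 = 0)
L - 1*42814 = 0 - 1*42814 = 0 - 42814 = -42814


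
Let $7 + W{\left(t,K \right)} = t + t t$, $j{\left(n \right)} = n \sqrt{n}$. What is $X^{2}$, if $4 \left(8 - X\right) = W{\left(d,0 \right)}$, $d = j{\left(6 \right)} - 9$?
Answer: $\frac{124425}{16} - \frac{12699 \sqrt{6}}{4} \approx 0.044939$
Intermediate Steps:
$j{\left(n \right)} = n^{\frac{3}{2}}$
$d = -9 + 6 \sqrt{6}$ ($d = 6^{\frac{3}{2}} - 9 = 6 \sqrt{6} - 9 = -9 + 6 \sqrt{6} \approx 5.6969$)
$W{\left(t,K \right)} = -7 + t + t^{2}$ ($W{\left(t,K \right)} = -7 + \left(t + t t\right) = -7 + \left(t + t^{2}\right) = -7 + t + t^{2}$)
$X = 12 - \frac{3 \sqrt{6}}{2} - \frac{\left(-9 + 6 \sqrt{6}\right)^{2}}{4}$ ($X = 8 - \frac{-7 - \left(9 - 6 \sqrt{6}\right) + \left(-9 + 6 \sqrt{6}\right)^{2}}{4} = 8 - \frac{-16 + \left(-9 + 6 \sqrt{6}\right)^{2} + 6 \sqrt{6}}{4} = 8 - \left(-4 + \frac{\left(-9 + 6 \sqrt{6}\right)^{2}}{4} + \frac{3 \sqrt{6}}{2}\right) = 12 - \frac{3 \sqrt{6}}{2} - \frac{\left(-9 + 6 \sqrt{6}\right)^{2}}{4} \approx 0.21199$)
$X^{2} = \left(- \frac{249}{4} + \frac{51 \sqrt{6}}{2}\right)^{2}$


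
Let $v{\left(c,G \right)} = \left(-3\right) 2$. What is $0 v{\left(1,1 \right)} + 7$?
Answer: $7$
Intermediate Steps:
$v{\left(c,G \right)} = -6$
$0 v{\left(1,1 \right)} + 7 = 0 \left(-6\right) + 7 = 0 + 7 = 7$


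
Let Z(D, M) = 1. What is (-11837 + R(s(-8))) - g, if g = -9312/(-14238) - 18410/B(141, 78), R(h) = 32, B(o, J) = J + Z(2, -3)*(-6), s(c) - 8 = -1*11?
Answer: -328896649/28476 ≈ -11550.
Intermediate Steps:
s(c) = -3 (s(c) = 8 - 1*11 = 8 - 11 = -3)
B(o, J) = -6 + J (B(o, J) = J + 1*(-6) = J - 6 = -6 + J)
g = -7262531/28476 (g = -9312/(-14238) - 18410/(-6 + 78) = -9312*(-1/14238) - 18410/72 = 1552/2373 - 18410*1/72 = 1552/2373 - 9205/36 = -7262531/28476 ≈ -255.04)
(-11837 + R(s(-8))) - g = (-11837 + 32) - 1*(-7262531/28476) = -11805 + 7262531/28476 = -328896649/28476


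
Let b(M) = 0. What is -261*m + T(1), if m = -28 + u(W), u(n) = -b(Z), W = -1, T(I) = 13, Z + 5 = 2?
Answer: 7321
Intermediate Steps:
Z = -3 (Z = -5 + 2 = -3)
u(n) = 0 (u(n) = -1*0 = 0)
m = -28 (m = -28 + 0 = -28)
-261*m + T(1) = -261*(-28) + 13 = 7308 + 13 = 7321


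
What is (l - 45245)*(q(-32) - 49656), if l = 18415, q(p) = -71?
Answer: 1334175410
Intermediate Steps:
(l - 45245)*(q(-32) - 49656) = (18415 - 45245)*(-71 - 49656) = -26830*(-49727) = 1334175410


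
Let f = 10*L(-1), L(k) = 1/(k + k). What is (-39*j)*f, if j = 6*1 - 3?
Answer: 585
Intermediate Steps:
L(k) = 1/(2*k)
j = 3 (j = 6 - 3 = 3)
f = -5 (f = 10*((1/2)/(-1)) = 10*((1/2)*(-1)) = 10*(-1/2) = -5)
(-39*j)*f = -39*3*(-5) = -117*(-5) = 585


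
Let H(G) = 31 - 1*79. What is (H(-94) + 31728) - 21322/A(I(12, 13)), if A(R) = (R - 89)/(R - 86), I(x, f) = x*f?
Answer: 630020/67 ≈ 9403.3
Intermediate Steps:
I(x, f) = f*x
A(R) = (-89 + R)/(-86 + R)
H(G) = -48 (H(G) = 31 - 79 = -48)
(H(-94) + 31728) - 21322/A(I(12, 13)) = (-48 + 31728) - 21322*(-86 + 13*12)/(-89 + 13*12) = 31680 - 21322*(-86 + 156)/(-89 + 156) = 31680 - 21322/(67/70) = 31680 - 21322/((1/70)*67) = 31680 - 21322/67/70 = 31680 - 21322*70/67 = 31680 - 1492540/67 = 630020/67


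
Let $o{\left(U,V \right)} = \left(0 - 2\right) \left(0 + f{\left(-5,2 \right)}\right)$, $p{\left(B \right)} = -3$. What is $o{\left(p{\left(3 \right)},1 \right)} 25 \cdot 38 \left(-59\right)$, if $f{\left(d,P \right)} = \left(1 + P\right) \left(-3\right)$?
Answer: $-1008900$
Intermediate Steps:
$f{\left(d,P \right)} = -3 - 3 P$
$o{\left(U,V \right)} = 18$ ($o{\left(U,V \right)} = \left(0 - 2\right) \left(0 - 9\right) = - 2 \left(0 - 9\right) = \left(-2\right) \left(-9\right) = 18$)
$o{\left(p{\left(3 \right)},1 \right)} 25 \cdot 38 \left(-59\right) = 18 \cdot 25 \cdot 38 \left(-59\right) = 450 \cdot 38 \left(-59\right) = 17100 \left(-59\right) = -1008900$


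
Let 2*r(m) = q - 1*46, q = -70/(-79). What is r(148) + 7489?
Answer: 589849/79 ≈ 7466.4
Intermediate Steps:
q = 70/79 (q = -70*(-1/79) = 70/79 ≈ 0.88608)
r(m) = -1782/79 (r(m) = (70/79 - 1*46)/2 = (70/79 - 46)/2 = (½)*(-3564/79) = -1782/79)
r(148) + 7489 = -1782/79 + 7489 = 589849/79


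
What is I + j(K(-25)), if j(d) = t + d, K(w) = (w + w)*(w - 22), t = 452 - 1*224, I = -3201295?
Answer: -3198717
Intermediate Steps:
t = 228 (t = 452 - 224 = 228)
K(w) = 2*w*(-22 + w) (K(w) = (2*w)*(-22 + w) = 2*w*(-22 + w))
j(d) = 228 + d
I + j(K(-25)) = -3201295 + (228 + 2*(-25)*(-22 - 25)) = -3201295 + (228 + 2*(-25)*(-47)) = -3201295 + (228 + 2350) = -3201295 + 2578 = -3198717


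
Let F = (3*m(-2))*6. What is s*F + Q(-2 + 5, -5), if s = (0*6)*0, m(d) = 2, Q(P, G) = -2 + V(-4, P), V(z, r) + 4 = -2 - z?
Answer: -4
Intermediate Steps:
V(z, r) = -6 - z (V(z, r) = -4 + (-2 - z) = -6 - z)
Q(P, G) = -4 (Q(P, G) = -2 + (-6 - 1*(-4)) = -2 + (-6 + 4) = -2 - 2 = -4)
s = 0 (s = 0*0 = 0)
F = 36 (F = (3*2)*6 = 6*6 = 36)
s*F + Q(-2 + 5, -5) = 0*36 - 4 = 0 - 4 = -4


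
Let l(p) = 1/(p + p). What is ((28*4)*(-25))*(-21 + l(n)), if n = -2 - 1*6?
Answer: 58975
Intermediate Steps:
n = -8 (n = -2 - 6 = -8)
l(p) = 1/(2*p)
((28*4)*(-25))*(-21 + l(n)) = ((28*4)*(-25))*(-21 + (1/2)/(-8)) = (112*(-25))*(-21 + (1/2)*(-1/8)) = -2800*(-21 - 1/16) = -2800*(-337/16) = 58975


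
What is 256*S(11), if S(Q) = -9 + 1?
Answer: -2048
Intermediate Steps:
S(Q) = -8
256*S(11) = 256*(-8) = -2048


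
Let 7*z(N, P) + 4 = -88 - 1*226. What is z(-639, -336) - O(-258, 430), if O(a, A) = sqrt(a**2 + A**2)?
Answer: -318/7 - 86*sqrt(34) ≈ -546.89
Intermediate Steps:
z(N, P) = -318/7 (z(N, P) = -4/7 + (-88 - 1*226)/7 = -4/7 + (-88 - 226)/7 = -4/7 + (1/7)*(-314) = -4/7 - 314/7 = -318/7)
O(a, A) = sqrt(A**2 + a**2)
z(-639, -336) - O(-258, 430) = -318/7 - sqrt(430**2 + (-258)**2) = -318/7 - sqrt(184900 + 66564) = -318/7 - sqrt(251464) = -318/7 - 86*sqrt(34)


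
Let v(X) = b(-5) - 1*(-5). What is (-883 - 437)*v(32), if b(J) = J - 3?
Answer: 3960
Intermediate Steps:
b(J) = -3 + J
v(X) = -3 (v(X) = (-3 - 5) - 1*(-5) = -8 + 5 = -3)
(-883 - 437)*v(32) = (-883 - 437)*(-3) = -1320*(-3) = 3960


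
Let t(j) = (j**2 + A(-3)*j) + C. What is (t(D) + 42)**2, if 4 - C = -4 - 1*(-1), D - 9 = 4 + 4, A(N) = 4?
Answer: 164836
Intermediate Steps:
D = 17 (D = 9 + (4 + 4) = 9 + 8 = 17)
C = 7 (C = 4 - (-4 - 1*(-1)) = 4 - (-4 + 1) = 4 - 1*(-3) = 4 + 3 = 7)
t(j) = 7 + j**2 + 4*j (t(j) = (j**2 + 4*j) + 7 = 7 + j**2 + 4*j)
(t(D) + 42)**2 = ((7 + 17**2 + 4*17) + 42)**2 = ((7 + 289 + 68) + 42)**2 = (364 + 42)**2 = 406**2 = 164836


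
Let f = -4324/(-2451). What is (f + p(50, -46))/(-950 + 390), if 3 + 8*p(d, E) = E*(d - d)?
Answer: -27239/10980480 ≈ -0.0024807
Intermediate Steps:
f = 4324/2451 (f = -4324*(-1/2451) = 4324/2451 ≈ 1.7642)
p(d, E) = -3/8 (p(d, E) = -3/8 + (E*(d - d))/8 = -3/8 + (E*0)/8 = -3/8 + (1/8)*0 = -3/8 + 0 = -3/8)
(f + p(50, -46))/(-950 + 390) = (4324/2451 - 3/8)/(-950 + 390) = (27239/19608)/(-560) = (27239/19608)*(-1/560) = -27239/10980480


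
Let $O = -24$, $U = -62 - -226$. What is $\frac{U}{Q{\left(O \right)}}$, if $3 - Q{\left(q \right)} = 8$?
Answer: $- \frac{164}{5} \approx -32.8$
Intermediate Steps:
$U = 164$ ($U = -62 + 226 = 164$)
$Q{\left(q \right)} = -5$ ($Q{\left(q \right)} = 3 - 8 = -5$)
$\frac{U}{Q{\left(O \right)}} = \frac{164}{-5} = 164 \left(- \frac{1}{5}\right) = - \frac{164}{5}$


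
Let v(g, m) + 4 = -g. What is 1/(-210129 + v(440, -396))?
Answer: -1/210573 ≈ -4.7489e-6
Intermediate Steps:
v(g, m) = -4 - g
1/(-210129 + v(440, -396)) = 1/(-210129 + (-4 - 1*440)) = 1/(-210129 + (-4 - 440)) = 1/(-210129 - 444) = 1/(-210573) = -1/210573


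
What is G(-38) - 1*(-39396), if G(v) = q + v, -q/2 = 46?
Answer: 39266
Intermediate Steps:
q = -92 (q = -2*46 = -92)
G(v) = -92 + v
G(-38) - 1*(-39396) = (-92 - 38) - 1*(-39396) = -130 + 39396 = 39266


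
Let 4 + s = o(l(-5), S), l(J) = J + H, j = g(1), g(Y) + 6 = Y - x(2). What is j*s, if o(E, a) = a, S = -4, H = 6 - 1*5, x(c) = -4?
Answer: 8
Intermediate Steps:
H = 1 (H = 6 - 5 = 1)
g(Y) = -2 + Y (g(Y) = -6 + (Y - 1*(-4)) = -6 + (Y + 4) = -6 + (4 + Y) = -2 + Y)
j = -1 (j = -2 + 1 = -1)
l(J) = 1 + J (l(J) = J + 1 = 1 + J)
s = -8 (s = -4 - 4 = -8)
j*s = -1*(-8) = 8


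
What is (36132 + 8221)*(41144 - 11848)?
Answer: 1299365488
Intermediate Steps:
(36132 + 8221)*(41144 - 11848) = 44353*29296 = 1299365488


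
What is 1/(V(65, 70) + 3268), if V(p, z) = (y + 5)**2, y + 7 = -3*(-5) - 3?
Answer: 1/3368 ≈ 0.00029691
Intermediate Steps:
y = 5 (y = -7 + (-3*(-5) - 3) = -7 + (15 - 3) = -7 + 12 = 5)
V(p, z) = 100 (V(p, z) = (5 + 5)**2 = 10**2 = 100)
1/(V(65, 70) + 3268) = 1/(100 + 3268) = 1/3368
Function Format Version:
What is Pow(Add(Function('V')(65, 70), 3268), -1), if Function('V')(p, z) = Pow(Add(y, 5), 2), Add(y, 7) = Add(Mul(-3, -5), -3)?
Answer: Rational(1, 3368) ≈ 0.00029691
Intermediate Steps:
y = 5 (y = Add(-7, Add(Mul(-3, -5), -3)) = Add(-7, Add(15, -3)) = Add(-7, 12) = 5)
Function('V')(p, z) = 100 (Function('V')(p, z) = Pow(Add(5, 5), 2) = Pow(10, 2) = 100)
Pow(Add(Function('V')(65, 70), 3268), -1) = Pow(Add(100, 3268), -1) = Pow(3368, -1) = Rational(1, 3368)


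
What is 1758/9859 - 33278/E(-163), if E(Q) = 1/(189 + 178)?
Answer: -120408221576/9859 ≈ -1.2213e+7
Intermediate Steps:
E(Q) = 1/367
1758/9859 - 33278/E(-163) = 1758/9859 - 33278/1/367 = 1758*(1/9859) - 33278*367 = 1758/9859 - 12213026 = -120408221576/9859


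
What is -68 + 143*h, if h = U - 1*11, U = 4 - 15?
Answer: -3214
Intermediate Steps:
U = -11
h = -22 (h = -11 - 1*11 = -11 - 11 = -22)
-68 + 143*h = -68 + 143*(-22) = -68 - 3146 = -3214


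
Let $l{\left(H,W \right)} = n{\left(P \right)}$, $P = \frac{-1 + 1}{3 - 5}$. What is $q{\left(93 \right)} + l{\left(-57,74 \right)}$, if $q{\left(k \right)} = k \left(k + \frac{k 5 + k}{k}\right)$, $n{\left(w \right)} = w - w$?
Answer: $9207$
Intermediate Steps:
$P = 0$ ($P = \frac{0}{-2} = 0 \left(- \frac{1}{2}\right) = 0$)
$n{\left(w \right)} = 0$
$l{\left(H,W \right)} = 0$
$q{\left(k \right)} = k \left(6 + k\right)$ ($q{\left(k \right)} = k \left(k + \frac{5 k + k}{k}\right) = k \left(k + \frac{6 k}{k}\right) = k \left(k + 6\right) = k \left(6 + k\right)$)
$q{\left(93 \right)} + l{\left(-57,74 \right)} = 93 \left(6 + 93\right) + 0 = 93 \cdot 99 + 0 = 9207 + 0 = 9207$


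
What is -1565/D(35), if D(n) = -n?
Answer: 313/7 ≈ 44.714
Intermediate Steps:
-1565/D(35) = -1565/((-1*35)) = -1565/(-35) = -1565*(-1/35) = 313/7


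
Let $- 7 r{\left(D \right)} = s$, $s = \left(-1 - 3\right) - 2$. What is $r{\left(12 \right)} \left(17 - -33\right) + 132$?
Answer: $\frac{1224}{7} \approx 174.86$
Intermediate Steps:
$s = -6$ ($s = -4 - 2 = -6$)
$r{\left(D \right)} = \frac{6}{7}$ ($r{\left(D \right)} = \left(- \frac{1}{7}\right) \left(-6\right) = \frac{6}{7}$)
$r{\left(12 \right)} \left(17 - -33\right) + 132 = \frac{6 \left(17 - -33\right)}{7} + 132 = \frac{6 \left(17 + 33\right)}{7} + 132 = \frac{6}{7} \cdot 50 + 132 = \frac{300}{7} + 132 = \frac{1224}{7}$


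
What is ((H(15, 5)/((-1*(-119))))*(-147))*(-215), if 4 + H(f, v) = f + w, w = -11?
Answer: 0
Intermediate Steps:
H(f, v) = -15 + f (H(f, v) = -4 + (f - 11) = -4 + (-11 + f) = -15 + f)
((H(15, 5)/((-1*(-119))))*(-147))*(-215) = (((-15 + 15)/((-1*(-119))))*(-147))*(-215) = ((0/119)*(-147))*(-215) = ((0*(1/119))*(-147))*(-215) = (0*(-147))*(-215) = 0*(-215) = 0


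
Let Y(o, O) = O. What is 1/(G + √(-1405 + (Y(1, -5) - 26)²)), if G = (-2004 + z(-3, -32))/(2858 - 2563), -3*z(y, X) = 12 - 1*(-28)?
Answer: -1339005/96094651 - 783225*I*√111/192189302 ≈ -0.013934 - 0.042936*I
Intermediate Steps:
z(y, X) = -40/3 (z(y, X) = -(12 - 1*(-28))/3 = -(12 + 28)/3 = -⅓*40 = -40/3)
G = -6052/885 (G = (-2004 - 40/3)/(2858 - 2563) = -6052/3/295 = -6052/3*1/295 = -6052/885 ≈ -6.8384)
1/(G + √(-1405 + (Y(1, -5) - 26)²)) = 1/(-6052/885 + √(-1405 + (-5 - 26)²)) = 1/(-6052/885 + √(-1405 + (-31)²)) = 1/(-6052/885 + √(-1405 + 961)) = 1/(-6052/885 + √(-444)) = 1/(-6052/885 + 2*I*√111)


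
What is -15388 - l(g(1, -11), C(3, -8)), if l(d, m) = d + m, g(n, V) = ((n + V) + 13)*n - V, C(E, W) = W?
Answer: -15394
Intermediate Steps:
g(n, V) = -V + n*(13 + V + n) (g(n, V) = ((V + n) + 13)*n - V = (13 + V + n)*n - V = n*(13 + V + n) - V = -V + n*(13 + V + n))
-15388 - l(g(1, -11), C(3, -8)) = -15388 - ((1² - 1*(-11) + 13*1 - 11*1) - 8) = -15388 - ((1 + 11 + 13 - 11) - 8) = -15388 - (14 - 8) = -15388 - 1*6 = -15388 - 6 = -15394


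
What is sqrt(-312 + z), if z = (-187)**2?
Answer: sqrt(34657) ≈ 186.16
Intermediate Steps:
z = 34969
sqrt(-312 + z) = sqrt(-312 + 34969) = sqrt(34657)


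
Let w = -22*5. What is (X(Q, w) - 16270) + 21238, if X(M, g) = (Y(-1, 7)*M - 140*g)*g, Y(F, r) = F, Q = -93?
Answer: -1699262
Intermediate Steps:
w = -110
X(M, g) = g*(-M - 140*g) (X(M, g) = (-M - 140*g)*g = g*(-M - 140*g))
(X(Q, w) - 16270) + 21238 = (-110*(-1*(-93) - 140*(-110)) - 16270) + 21238 = (-110*(93 + 15400) - 16270) + 21238 = (-110*15493 - 16270) + 21238 = (-1704230 - 16270) + 21238 = -1720500 + 21238 = -1699262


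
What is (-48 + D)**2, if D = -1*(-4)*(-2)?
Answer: 3136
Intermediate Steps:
D = -8 (D = 4*(-2) = -8)
(-48 + D)**2 = (-48 - 8)**2 = (-56)**2 = 3136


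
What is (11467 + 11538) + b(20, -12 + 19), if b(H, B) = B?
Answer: 23012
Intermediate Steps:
(11467 + 11538) + b(20, -12 + 19) = (11467 + 11538) + (-12 + 19) = 23005 + 7 = 23012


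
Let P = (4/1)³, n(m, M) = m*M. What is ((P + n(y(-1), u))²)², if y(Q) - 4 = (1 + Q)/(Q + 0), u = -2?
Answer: 9834496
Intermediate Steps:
y(Q) = 4 + (1 + Q)/Q (y(Q) = 4 + (1 + Q)/(Q + 0) = 4 + (1 + Q)/Q)
n(m, M) = M*m
P = 64 (P = (4*1)³ = 4³ = 64)
((P + n(y(-1), u))²)² = ((64 - 2*(5 + 1/(-1)))²)² = ((64 - 2*(5 - 1))²)² = ((64 - 2*4)²)² = ((64 - 8)²)² = (56²)² = 3136² = 9834496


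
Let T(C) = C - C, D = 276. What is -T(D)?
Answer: 0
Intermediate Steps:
T(C) = 0
-T(D) = -1*0 = 0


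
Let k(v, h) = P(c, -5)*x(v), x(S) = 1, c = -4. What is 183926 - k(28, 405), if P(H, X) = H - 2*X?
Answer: 183920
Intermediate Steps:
k(v, h) = 6 (k(v, h) = (-4 - 2*(-5))*1 = (-4 + 10)*1 = 6*1 = 6)
183926 - k(28, 405) = 183926 - 1*6 = 183926 - 6 = 183920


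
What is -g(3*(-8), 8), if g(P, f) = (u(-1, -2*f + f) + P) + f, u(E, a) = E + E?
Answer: 18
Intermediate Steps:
u(E, a) = 2*E
g(P, f) = -2 + P + f (g(P, f) = (2*(-1) + P) + f = (-2 + P) + f = -2 + P + f)
-g(3*(-8), 8) = -(-2 + 3*(-8) + 8) = -(-2 - 24 + 8) = -1*(-18) = 18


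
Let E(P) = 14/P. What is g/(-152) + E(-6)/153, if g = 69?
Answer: -32735/69768 ≈ -0.46920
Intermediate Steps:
g/(-152) + E(-6)/153 = 69/(-152) + (14/(-6))/153 = 69*(-1/152) + (14*(-1/6))*(1/153) = -69/152 - 7/3*1/153 = -69/152 - 7/459 = -32735/69768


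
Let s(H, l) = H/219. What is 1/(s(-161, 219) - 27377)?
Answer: -219/5995724 ≈ -3.6526e-5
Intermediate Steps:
s(H, l) = H/219 (s(H, l) = H*(1/219) = H/219)
1/(s(-161, 219) - 27377) = 1/((1/219)*(-161) - 27377) = 1/(-161/219 - 27377) = 1/(-5995724/219) = -219/5995724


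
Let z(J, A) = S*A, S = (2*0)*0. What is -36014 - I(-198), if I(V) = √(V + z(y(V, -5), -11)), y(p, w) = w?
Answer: -36014 - 3*I*√22 ≈ -36014.0 - 14.071*I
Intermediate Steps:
S = 0 (S = 0*0 = 0)
z(J, A) = 0 (z(J, A) = 0*A = 0)
I(V) = √V (I(V) = √(V + 0) = √V)
-36014 - I(-198) = -36014 - √(-198) = -36014 - 3*I*√22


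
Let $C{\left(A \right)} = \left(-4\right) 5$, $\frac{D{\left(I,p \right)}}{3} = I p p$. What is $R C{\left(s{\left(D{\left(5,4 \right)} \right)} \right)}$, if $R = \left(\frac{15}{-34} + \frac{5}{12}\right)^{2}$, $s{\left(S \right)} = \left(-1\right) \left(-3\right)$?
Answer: $- \frac{125}{10404} \approx -0.012015$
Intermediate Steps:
$D{\left(I,p \right)} = 3 I p^{2}$ ($D{\left(I,p \right)} = 3 I p p = 3 I p^{2}$)
$s{\left(S \right)} = 3$
$C{\left(A \right)} = -20$
$R = \frac{25}{41616}$ ($R = \left(15 \left(- \frac{1}{34}\right) + 5 \cdot \frac{1}{12}\right)^{2} = \left(- \frac{15}{34} + \frac{5}{12}\right)^{2} = \left(- \frac{5}{204}\right)^{2} = \frac{25}{41616} \approx 0.00060073$)
$R C{\left(s{\left(D{\left(5,4 \right)} \right)} \right)} = \frac{25}{41616} \left(-20\right) = - \frac{125}{10404}$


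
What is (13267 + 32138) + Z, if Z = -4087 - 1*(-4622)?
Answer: 45940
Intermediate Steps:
Z = 535 (Z = -4087 + 4622 = 535)
(13267 + 32138) + Z = (13267 + 32138) + 535 = 45405 + 535 = 45940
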